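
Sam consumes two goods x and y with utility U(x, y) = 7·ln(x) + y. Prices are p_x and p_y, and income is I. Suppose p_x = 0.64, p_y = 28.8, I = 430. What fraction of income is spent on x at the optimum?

MU_x = 7/x, MU_y = 1. Tangency: 7/x = p_x/p_y.
So x*(p_x,p_y) = 7·p_y/p_x, independent of income; and y* = (I − 7·p_y)/p_y.
At the given prices: x* = 7·28.8/0.64 = 315, and y* = 7.9306.
Expenditure on x: 0.64·315 = 201.6; share = 0.4688.

share on x = 0.4688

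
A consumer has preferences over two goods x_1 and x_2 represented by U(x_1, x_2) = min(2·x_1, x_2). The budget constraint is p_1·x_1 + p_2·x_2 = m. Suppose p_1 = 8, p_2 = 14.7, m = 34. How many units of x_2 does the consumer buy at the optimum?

Here 8 + 2·14.7 = 37.4, giving x_2* = 1.8182.

x_2* = 1.8182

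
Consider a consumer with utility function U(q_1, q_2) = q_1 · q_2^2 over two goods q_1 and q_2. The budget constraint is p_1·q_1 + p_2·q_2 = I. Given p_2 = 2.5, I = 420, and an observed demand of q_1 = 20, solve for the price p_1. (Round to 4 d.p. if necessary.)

p_1 = 7

Tangency: MRS = (1/2)·q_2/q_1 = p_1/p_2.
So p_2·q_2 = 2·p_1·q_1; combined with the budget, a share 1/3 of income goes to q_1.
Demand: q_1*(p_1,p_2,I) = 1/3·I/p_1 and q_2* = 2/3·I/p_2.
Set q_1* = 20 in the demand function and solve for p_1: p_1 = 7.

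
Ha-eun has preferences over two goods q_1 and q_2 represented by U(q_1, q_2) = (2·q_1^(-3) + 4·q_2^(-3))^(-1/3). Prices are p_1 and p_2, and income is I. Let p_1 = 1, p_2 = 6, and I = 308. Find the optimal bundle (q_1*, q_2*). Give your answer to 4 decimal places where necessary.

MRS = MU_q_1/MU_q_2 = (1/2)·(q_2/q_1)^(4). Set equal to p_1/p_2.
Solve for the ratio: q_2/q_1 = [2·p_1/p_2]^(0.25).
With the ratio pinned down, the budget gives q_1* = I/(p_1 + p_2·(q_2/q_1)) and q_2* = (q_2/q_1)·q_1*.
Numerically q_2/q_1 = 0.759836, so q_1* = 308/(1 + 6·0.759836) = 55.4055 and q_2* = 0.759836·55.4055 = 42.0991.

q_1* = 55.4055, q_2* = 42.0991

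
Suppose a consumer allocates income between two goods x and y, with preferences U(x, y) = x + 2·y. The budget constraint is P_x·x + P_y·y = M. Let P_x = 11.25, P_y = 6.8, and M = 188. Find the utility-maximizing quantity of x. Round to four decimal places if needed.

Linear utility — the consumer picks whichever good has higher MU/price: 1/11.25 = 0.0889 vs 2/6.8 = 0.2941.
y gives more utility per dollar, so spend all income on y: y* = M/P_y, x* = 0.
Numerically: x* = 0, y* = 27.6471.

x* = 0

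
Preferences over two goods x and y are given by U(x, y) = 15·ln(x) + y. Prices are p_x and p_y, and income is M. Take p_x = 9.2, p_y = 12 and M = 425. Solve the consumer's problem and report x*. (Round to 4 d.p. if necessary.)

Set MRS = p_x/p_y: (15/x)/1 = p_x/p_y.
So x*(p_x,p_y) = 15·p_y/p_x, independent of income; and y* = (M − 15·p_y)/p_y.
At the given prices: x* = 15·12/9.2 = 19.5652.

x* = 19.5652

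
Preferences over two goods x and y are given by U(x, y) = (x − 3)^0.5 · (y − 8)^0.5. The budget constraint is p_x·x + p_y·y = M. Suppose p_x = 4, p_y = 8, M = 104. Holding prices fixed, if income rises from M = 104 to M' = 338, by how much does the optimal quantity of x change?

Let x' = x−3, y' = y−8. MRS = y'/x' = p_x/p_y.
After buying the subsistence bundle (3, 8), a share 0.5 of the remaining income goes to x: x* = 3 + 0.5·(M − 3p_x − 8p_y)/p_x.
Discretionary income = 104 − 3·4 − 8·8 = 28; x* = 3 + 0.5·28/4 = 6.5.
At M' = 338: x* = 35.75. Change: 35.75 − 6.5 = 29.25.

Δx* = 29.25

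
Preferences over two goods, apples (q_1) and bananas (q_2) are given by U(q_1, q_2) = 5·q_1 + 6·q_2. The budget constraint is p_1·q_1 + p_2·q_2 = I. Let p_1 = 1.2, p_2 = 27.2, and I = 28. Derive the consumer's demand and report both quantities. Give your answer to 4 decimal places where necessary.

q_1* = 23.3333, q_2* = 0

Perfect substitutes: compare marginal utility per dollar. 5/p_1 vs 6/p_2 → 4.1667 vs 0.2206.
q_1 gives more utility per dollar, so spend all income on q_1: q_1* = I/p_1, q_2* = 0.
Numerically: q_1* = 23.3333, q_2* = 0.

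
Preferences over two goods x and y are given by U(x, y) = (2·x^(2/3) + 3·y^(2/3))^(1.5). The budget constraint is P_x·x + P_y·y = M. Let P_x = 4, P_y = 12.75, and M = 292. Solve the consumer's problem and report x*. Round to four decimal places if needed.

x* = 54.7974

MRS = MU_x/MU_y = (2/3)·(y/x)^(1/3). Set equal to P_x/P_y.
Solve for the ratio: y/x = [(3/2)·P_x/P_y]^(3).
With the ratio pinned down, the budget gives x* = M/(P_x + P_y·(y/x)) and y* = (y/x)·x*.
Numerically y/x = 0.104213, so x* = 292/(4 + 12.75·0.104213) = 54.7974.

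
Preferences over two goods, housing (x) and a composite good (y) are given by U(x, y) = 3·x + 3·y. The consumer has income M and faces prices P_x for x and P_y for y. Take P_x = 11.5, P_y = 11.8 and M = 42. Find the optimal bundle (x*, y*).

x* = 3.6522, y* = 0

Perfect substitutes: compare marginal utility per dollar. 3/P_x vs 3/P_y → 0.2609 vs 0.2542.
x gives more utility per dollar, so spend all income on x: x* = M/P_x, y* = 0.
Numerically: x* = 3.6522, y* = 0.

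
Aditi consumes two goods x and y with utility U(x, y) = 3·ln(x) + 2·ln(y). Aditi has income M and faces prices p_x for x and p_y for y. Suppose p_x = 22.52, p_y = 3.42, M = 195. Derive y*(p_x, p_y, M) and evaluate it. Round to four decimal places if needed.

y* = 22.807

Tangency: MRS = (3/2)·y/x = p_x/p_y.
So 3·p_y·y = 2·p_x·x; combined with the budget, a share 0.6 of income goes to x.
Demand: x*(p_x,p_y,M) = 0.6·M/p_x and y* = 0.4·M/p_y.
At p_x=22.52, p_y=3.42, M=195: y* = 0.4·195/3.42 = 22.807.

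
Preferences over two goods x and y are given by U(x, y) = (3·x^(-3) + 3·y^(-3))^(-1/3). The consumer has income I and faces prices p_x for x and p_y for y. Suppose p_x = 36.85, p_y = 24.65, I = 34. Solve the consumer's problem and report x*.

x* = 0.5304

Substitute y = (y/x)·x into the budget: x* = I/(p_x + p_y·(y/x)).
Numerically y/x = 1.105745, so x* = 34/(36.85 + 24.65·1.105745) = 0.5304.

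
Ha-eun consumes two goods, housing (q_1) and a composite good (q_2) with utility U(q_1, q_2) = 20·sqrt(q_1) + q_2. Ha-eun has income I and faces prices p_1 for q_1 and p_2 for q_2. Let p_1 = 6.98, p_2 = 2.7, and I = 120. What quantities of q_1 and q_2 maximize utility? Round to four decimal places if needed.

q_1* = 14.9629, q_2* = 5.7625

Utility is quasi-linear in q_2; the FOC for q_1 is 10/√q_1 = p_1/p_2.
Solve: √q_1 = 10·p_2/p_1, so q_1*(p_1,p_2) = (10·p_2/p_1)², and q_2* = (I − p_1·q_1*)/p_2.
Plugging in: q_1* = (10·2.7/6.98)² = 14.9629, q_2* = 5.7625.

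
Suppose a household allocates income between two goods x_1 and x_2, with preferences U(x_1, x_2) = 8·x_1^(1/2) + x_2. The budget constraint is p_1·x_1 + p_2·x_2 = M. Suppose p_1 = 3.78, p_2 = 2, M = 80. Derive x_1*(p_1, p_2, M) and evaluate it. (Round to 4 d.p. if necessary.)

Utility is quasi-linear in x_2; the FOC for x_1 is 4/√x_1 = p_1/p_2.
Thus x_1* = (4·p_2/p_1)² — independent of M — with the rest of income spent on x_2.
Plugging in: x_1* = (4·2/3.78)² = 4.4792.

x_1* = 4.4792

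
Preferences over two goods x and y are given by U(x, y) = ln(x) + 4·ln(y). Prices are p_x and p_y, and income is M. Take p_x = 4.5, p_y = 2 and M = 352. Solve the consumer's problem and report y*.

MU_x/MU_y = (y)/(4·x); tangency sets this equal to p_x/p_y.
So p_y·y = 4·p_x·x; combined with the budget, a share 0.2 of income goes to x.
Demand: x*(p_x,p_y,M) = 0.2·M/p_x and y* = 0.8·M/p_y.
At p_x=4.5, p_y=2, M=352: y* = 0.8·352/2 = 140.8.

y* = 140.8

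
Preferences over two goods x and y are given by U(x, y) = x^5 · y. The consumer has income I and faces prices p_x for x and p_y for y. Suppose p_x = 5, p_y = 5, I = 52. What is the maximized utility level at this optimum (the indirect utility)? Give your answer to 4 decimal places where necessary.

V = 84750.5558

MU_x/MU_y = (5·y)/(x); tangency sets this equal to p_x/p_y.
Rearranging, p_y·y = (1/5)·p_x·x. Substituting into the budget gives p_x·x·(1 + (1/5)) = I.
Demand: x*(p_x,p_y,I) = 5/6·I/p_x and y* = 1/6·I/p_y.
At p_x=5, p_y=5, I=52: x* = 5/6·52/5 = 8.6667, y* = 1.7333.
Utility at the optimum: U(8.6667, 1.7333) = 84750.5558.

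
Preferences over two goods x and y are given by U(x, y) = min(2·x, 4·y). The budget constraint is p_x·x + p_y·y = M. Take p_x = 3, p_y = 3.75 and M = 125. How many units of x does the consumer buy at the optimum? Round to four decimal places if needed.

x* = 25.641

With perfect complements, no substitution: consume in ratio x:y = 4:2.
Budget: p_x·x + p_y·(1/2)·x = M, so (4·p_x + 2·p_y)·x = 4·M.
Demand: x*(p_x,p_y,M) = 4·M/(4·p_x + 2·p_y), y* = 2·M/(4·p_x + 2·p_y).
Here 4·3 + 2·3.75 = 19.5, giving x* = 25.641.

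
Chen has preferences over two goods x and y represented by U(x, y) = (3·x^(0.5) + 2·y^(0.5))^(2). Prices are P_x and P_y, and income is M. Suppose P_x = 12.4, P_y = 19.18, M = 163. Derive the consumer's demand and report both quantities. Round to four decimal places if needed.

From the CES first-order condition, (3/2)·(y/x)^(0.5) = P_x/P_y.
Solve for the ratio: y/x = [(2/3)·P_x/P_y]^(2).
With the ratio pinned down, the budget gives x* = M/(P_x + P_y·(y/x)) and y* = (y/x)·x*.
Numerically y/x = 0.185765, so x* = 163/(12.4 + 19.18·0.185765) = 10.2111 and y* = 0.185765·10.2111 = 1.8969.

x* = 10.2111, y* = 1.8969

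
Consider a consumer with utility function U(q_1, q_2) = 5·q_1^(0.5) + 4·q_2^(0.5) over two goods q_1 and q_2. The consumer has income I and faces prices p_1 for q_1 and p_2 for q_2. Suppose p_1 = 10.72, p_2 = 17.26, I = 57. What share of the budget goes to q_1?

share on q_1 = 0.7156

MRS = MU_q_1/MU_q_2 = (5/4)·(q_2/q_1)^(0.5). Set equal to p_1/p_2.
Hence q_2/q_1 = ((4/5)·p_1/p_2)^(1/(0.5)), i.e. raised to the 2 power.
With the ratio pinned down, the budget gives q_1* = I/(p_1 + p_2·(q_2/q_1)) and q_2* = (q_2/q_1)·q_1*.
Numerically q_2/q_1 = 0.246881, so q_1* = 57/(10.72 + 17.26·0.246881) = 3.8048 and q_2* = 0.246881·3.8048 = 0.9393.
Expenditure on q_1: 10.72·3.8048 = 40.7872; share = 0.7156.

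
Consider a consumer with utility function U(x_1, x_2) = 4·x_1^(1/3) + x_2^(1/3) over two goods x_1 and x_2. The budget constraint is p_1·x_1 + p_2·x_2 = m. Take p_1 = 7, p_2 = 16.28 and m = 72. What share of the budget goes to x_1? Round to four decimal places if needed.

share on x_1 = 0.9242

From the CES first-order condition, 4·(x_2/x_1)^(2/3) = p_1/p_2.
Hence x_2/x_1 = ((1/4)·p_1/p_2)^(1/(2/3)), i.e. raised to the 1.5 power.
Substitute x_2 = (x_2/x_1)·x_1 into the budget: x_1* = m/(p_1 + p_2·(x_2/x_1)).
Numerically x_2/x_1 = 0.035243, so x_1* = 72/(7 + 16.28·0.035243) = 9.5065 and x_2* = 0.035243·9.5065 = 0.335.
Expenditure on x_1: 7·9.5065 = 66.5456; share = 0.9242.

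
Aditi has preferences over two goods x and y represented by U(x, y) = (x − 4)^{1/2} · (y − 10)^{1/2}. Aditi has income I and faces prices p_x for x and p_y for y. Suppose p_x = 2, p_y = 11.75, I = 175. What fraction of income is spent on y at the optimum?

This is Cobb-Douglas in (x−4, y−10): tangency gives 0.5·p_y·(y−10) = 0.5·p_x·(x−4).
Substituting into the budget: x* = 4 + 0.5·(I − 4·p_x − 10·p_y)/p_x, and y* = 10 + 0.5·(…)/p_y.
Discretionary income = 175 − 4·2 − 10·11.75 = 49.5; x* = 4 + 0.5·49.5/2 = 16.375; y* = 10 + 0.5·49.5/11.75 = 12.1064.
Expenditure on y: 11.75·12.1064 = 142.25; share = 0.8129.

share on y = 0.8129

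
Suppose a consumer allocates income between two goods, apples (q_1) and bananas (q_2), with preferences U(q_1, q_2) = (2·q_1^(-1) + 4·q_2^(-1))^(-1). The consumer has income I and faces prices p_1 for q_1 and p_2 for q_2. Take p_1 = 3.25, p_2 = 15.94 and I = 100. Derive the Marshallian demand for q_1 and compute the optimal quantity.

From the CES first-order condition, (1/2)·(q_2/q_1)^(2) = p_1/p_2.
Hence q_2/q_1 = (2·p_1/p_2)^(1/(2)), i.e. raised to the 0.5 power.
Substitute q_2 = (q_2/q_1)·q_1 into the budget: q_1* = I/(p_1 + p_2·(q_2/q_1)).
Numerically q_2/q_1 = 0.638576, so q_1* = 100/(3.25 + 15.94·0.638576) = 7.4466.

q_1* = 7.4466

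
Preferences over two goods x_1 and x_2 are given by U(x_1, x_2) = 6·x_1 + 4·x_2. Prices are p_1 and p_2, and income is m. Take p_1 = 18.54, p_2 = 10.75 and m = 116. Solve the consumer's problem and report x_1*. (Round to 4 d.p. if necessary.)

x_1* = 0

Linear utility — the consumer picks whichever good has higher MU/price: 6/18.54 = 0.3236 vs 4/10.75 = 0.3721.
x_2 gives more utility per dollar, so spend all income on x_2: x_2* = m/p_2, x_1* = 0.
Numerically: x_1* = 0, x_2* = 10.7907.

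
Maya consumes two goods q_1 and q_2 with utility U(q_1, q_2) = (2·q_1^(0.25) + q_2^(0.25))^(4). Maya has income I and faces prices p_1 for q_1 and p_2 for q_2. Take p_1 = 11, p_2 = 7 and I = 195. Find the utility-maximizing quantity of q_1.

q_1* = 12.1305

MRS = MU_q_1/MU_q_2 = 2·(q_2/q_1)^(0.75). Set equal to p_1/p_2.
Hence q_2/q_1 = ((1/2)·p_1/p_2)^(1/(0.75)), i.e. raised to the 4/3 power.
With the ratio pinned down, the budget gives q_1* = I/(p_1 + p_2·(q_2/q_1)) and q_2* = (q_2/q_1)·q_1*.
Numerically q_2/q_1 = 0.725025, so q_1* = 195/(11 + 7·0.725025) = 12.1305.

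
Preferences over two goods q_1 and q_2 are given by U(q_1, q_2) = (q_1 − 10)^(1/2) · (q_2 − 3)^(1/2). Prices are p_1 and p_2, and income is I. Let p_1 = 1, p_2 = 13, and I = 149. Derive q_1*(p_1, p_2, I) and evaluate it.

q_1* = 60

MRS = (q_2−3)/(q_1−10). Tangency with p_1/p_2 gives q_2−3 = (p_1/p_2)·(q_1−10).
Substituting into the budget: q_1* = 10 + 0.5·(I − 10·p_1 − 3·p_2)/p_1, and q_2* = 3 + 0.5·(…)/p_2.
Discretionary income = 149 − 10·1 − 3·13 = 100; q_1* = 10 + 0.5·100/1 = 60.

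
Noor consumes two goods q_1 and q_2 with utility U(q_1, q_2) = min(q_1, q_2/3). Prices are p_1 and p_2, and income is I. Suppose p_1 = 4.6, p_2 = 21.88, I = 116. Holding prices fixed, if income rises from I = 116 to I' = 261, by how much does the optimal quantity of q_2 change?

Δq_2* = 6.1931

Demand: q_1*(p_1,p_2,I) = I/(p_1 + 3·p_2), q_2* = 3·I/(p_1 + 3·p_2).
Here 4.6 + 3·21.88 = 70.24, giving q_2* = 4.9544.
At I' = 261: q_2* = 11.1475. Change: 11.1475 − 4.9544 = 6.1931.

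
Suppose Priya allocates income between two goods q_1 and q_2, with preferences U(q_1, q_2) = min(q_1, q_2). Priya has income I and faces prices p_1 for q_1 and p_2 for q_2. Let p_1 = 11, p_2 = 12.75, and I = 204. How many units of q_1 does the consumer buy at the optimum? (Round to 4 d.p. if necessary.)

q_1* = 8.5895

Leontief preferences: the optimum is at the kink where q_1/1 = q_2/1, i.e. q_2 = q_1.
Budget: p_1·q_1 + p_2·q_1 = I, so (p_1 + p_2)·q_1 = I.
Demand: q_1*(p_1,p_2,I) = I/(p_1 + p_2), q_2* = I/(p_1 + p_2).
Here 11 + 12.75 = 23.75, giving q_1* = 8.5895.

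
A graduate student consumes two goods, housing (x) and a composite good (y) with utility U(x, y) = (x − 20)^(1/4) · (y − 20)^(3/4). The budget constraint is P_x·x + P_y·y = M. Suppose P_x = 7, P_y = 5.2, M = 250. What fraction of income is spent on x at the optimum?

This is Cobb-Douglas in (x−20, y−20): tangency gives 0.25·P_y·(y−20) = 0.75·P_x·(x−20).
Substituting into the budget: x* = 20 + 0.25·(M − 20·P_x − 20·P_y)/P_x, and y* = 20 + 0.75·(…)/P_y.
Discretionary income = 250 − 20·7 − 20·5.2 = 6; x* = 20 + 0.25·6/7 = 20.2143; y* = 20 + 0.75·6/5.2 = 20.8654.
Expenditure on x: 7·20.2143 = 141.5; share = 0.566.

share on x = 0.566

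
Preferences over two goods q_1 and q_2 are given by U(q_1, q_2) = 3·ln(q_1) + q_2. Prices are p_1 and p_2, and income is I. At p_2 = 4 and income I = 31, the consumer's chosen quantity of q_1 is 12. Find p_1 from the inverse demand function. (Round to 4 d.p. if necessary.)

Set MRS = p_1/p_2: (3/q_1)/1 = p_1/p_2.
So q_1*(p_1,p_2) = 3·p_2/p_1, independent of income; and q_2* = (I − 3·p_2)/p_2.
Set q_1* = 12 in the demand function and solve for p_1: p_1 = 1.

p_1 = 1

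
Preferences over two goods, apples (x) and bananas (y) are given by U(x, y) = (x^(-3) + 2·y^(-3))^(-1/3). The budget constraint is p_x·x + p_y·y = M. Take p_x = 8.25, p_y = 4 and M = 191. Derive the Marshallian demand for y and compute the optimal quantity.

y* = 19.5118

MU_x ∝ x^(-4), MU_y ∝ 2·y^(-4), so MRS = (1/2)·(y/x)^(4) = p_x/p_y.
Hence y/x = (2·p_x/p_y)^(1/(4)), i.e. raised to the 0.25 power.
With the ratio pinned down, the budget gives x* = M/(p_x + p_y·(y/x)) and y* = (y/x)·x*.
Numerically y/x = 1.425135, so x* = 191/(8.25 + 4·1.425135) = 13.6912 and y* = 1.425135·13.6912 = 19.5118.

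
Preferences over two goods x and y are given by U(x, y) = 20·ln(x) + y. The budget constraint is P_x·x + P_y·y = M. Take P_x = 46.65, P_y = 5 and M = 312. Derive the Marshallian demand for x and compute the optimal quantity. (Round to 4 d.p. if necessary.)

x* = 2.1436

Set MRS = P_x/P_y: (20/x)/1 = P_x/P_y.
So x*(P_x,P_y) = 20·P_y/P_x, independent of income; and y* = (M − 20·P_y)/P_y.
At the given prices: x* = 20·5/46.65 = 2.1436.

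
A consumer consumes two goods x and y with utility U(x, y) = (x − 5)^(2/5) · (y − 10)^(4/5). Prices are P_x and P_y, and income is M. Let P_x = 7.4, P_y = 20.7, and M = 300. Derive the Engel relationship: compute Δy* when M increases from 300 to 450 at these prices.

Δy* = 4.8309

MRS = (1/2)·(y−10)/(x−5). Tangency with P_x/P_y gives y−10 = 2·(P_x/P_y)·(x−5).
Substituting into the budget: x* = 5 + 1/3·(M − 5·P_x − 10·P_y)/P_x, and y* = 10 + 2/3·(…)/P_y.
Discretionary income = 300 − 5·7.4 − 10·20.7 = 56; y* = 10 + 2/3·56/20.7 = 11.8035.
At M' = 450: y* = 16.6345. Change: 16.6345 − 11.8035 = 4.8309.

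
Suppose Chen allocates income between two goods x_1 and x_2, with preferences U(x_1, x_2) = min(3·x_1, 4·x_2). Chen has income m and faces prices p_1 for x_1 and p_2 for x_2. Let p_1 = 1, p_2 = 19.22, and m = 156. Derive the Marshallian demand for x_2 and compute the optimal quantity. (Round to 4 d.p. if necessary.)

Leontief preferences: the optimum is at the kink where x_1/4 = x_2/3, i.e. x_2 = (3/4)·x_1.
Budget: p_1·x_1 + p_2·(3/4)·x_1 = m, so (4·p_1 + 3·p_2)·x_1 = 4·m.
Demand: x_1*(p_1,p_2,m) = 4·m/(4·p_1 + 3·p_2), x_2* = 3·m/(4·p_1 + 3·p_2).
Here 4·1 + 3·19.22 = 61.66, giving x_2* = 7.59.

x_2* = 7.59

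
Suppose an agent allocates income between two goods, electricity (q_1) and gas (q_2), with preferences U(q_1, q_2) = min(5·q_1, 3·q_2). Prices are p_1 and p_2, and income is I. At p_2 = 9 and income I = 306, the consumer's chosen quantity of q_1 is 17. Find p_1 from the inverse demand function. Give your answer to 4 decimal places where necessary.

Leontief preferences: the optimum is at the kink where q_1/3 = q_2/5, i.e. q_2 = (5/3)·q_1.
Budget: p_1·q_1 + p_2·(5/3)·q_1 = I, so (3·p_1 + 5·p_2)·q_1 = 3·I.
Demand: q_1*(p_1,p_2,I) = 3·I/(3·p_1 + 5·p_2), q_2* = 5·I/(3·p_1 + 5·p_2).
Set q_1* = 17 in the demand function and solve for p_1: p_1 = 3.

p_1 = 3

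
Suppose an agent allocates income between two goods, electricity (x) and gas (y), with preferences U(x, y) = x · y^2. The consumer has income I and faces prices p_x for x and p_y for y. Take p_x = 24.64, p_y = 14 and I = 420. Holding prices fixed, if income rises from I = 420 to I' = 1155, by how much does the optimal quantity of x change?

The MRS is (1/2)·y/x. Set MRS = p_x/p_y.
Rearranging, p_y·y = 2·p_x·x. Substituting into the budget gives p_x·x·(1 + 2) = I.
Demand: x*(p_x,p_y,I) = 1/3·I/p_x and y* = 2/3·I/p_y.
At p_x=24.64, p_y=14, I=420: x* = 1/3·420/24.64 = 5.6818.
At I' = 1155: x* = 15.625. Change: 15.625 − 5.6818 = 9.9432.

Δx* = 9.9432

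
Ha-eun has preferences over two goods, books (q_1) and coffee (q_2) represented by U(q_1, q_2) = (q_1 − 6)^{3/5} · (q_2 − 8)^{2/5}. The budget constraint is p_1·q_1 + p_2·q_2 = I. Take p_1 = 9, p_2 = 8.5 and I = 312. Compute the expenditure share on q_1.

share on q_1 = 0.5385

After buying the subsistence bundle (6, 8), a share 0.6 of the remaining income goes to q_1: q_1* = 6 + 0.6·(I − 6p_1 − 8p_2)/p_1.
Discretionary income = 312 − 6·9 − 8·8.5 = 190; q_1* = 6 + 0.6·190/9 = 18.6667; q_2* = 8 + 0.4·190/8.5 = 16.9412.
Expenditure on q_1: 9·18.6667 = 168; share = 0.5385.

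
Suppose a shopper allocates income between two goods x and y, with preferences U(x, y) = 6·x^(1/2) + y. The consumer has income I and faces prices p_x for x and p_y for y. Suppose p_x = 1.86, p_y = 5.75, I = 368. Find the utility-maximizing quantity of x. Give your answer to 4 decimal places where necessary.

x* = 86.0107

Set MRS = p_x/p_y: 3·x^(−1/2) = p_x/p_y.
Solve: √x = 3·p_y/p_x, so x*(p_x,p_y) = (3·p_y/p_x)², and y* = (I − p_x·x*)/p_y.
Plugging in: x* = (3·5.75/1.86)² = 86.0107.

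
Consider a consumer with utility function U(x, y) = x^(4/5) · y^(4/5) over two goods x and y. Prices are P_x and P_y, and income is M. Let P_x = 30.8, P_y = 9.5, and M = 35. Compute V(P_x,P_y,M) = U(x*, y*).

Demand: x*(P_x,P_y,M) = 0.5·M/P_x and y* = 0.5·M/P_y.
At P_x=30.8, P_y=9.5, M=35: x* = 0.5·35/30.8 = 0.5682, y* = 1.8421.
Utility at the optimum: U(0.5682, 1.8421) = 1.0371.

V = 1.0371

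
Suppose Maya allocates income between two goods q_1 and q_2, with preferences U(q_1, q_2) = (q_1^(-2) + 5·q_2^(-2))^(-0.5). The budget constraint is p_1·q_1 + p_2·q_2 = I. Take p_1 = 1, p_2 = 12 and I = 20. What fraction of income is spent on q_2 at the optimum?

share on q_2 = 0.8996

From the CES first-order condition, (1/5)·(q_2/q_1)^(3) = p_1/p_2.
Solve for the ratio: q_2/q_1 = [5·p_1/p_2]^(1/3).
Substitute q_2 = (q_2/q_1)·q_1 into the budget: q_1* = I/(p_1 + p_2·(q_2/q_1)).
Numerically q_2/q_1 = 0.746901, so q_1* = 20/(1 + 12·0.746901) = 2.0075 and q_2* = 0.746901·2.0075 = 1.4994.
Expenditure on q_2: 12·1.4994 = 17.9925; share = 0.8996.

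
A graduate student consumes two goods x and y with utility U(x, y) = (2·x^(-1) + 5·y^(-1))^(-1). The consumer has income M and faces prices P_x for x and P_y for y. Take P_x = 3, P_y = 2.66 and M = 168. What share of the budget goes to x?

MU_x ∝ 2·x^(-2), MU_y ∝ 5·y^(-2), so MRS = (2/5)·(y/x)^(2) = P_x/P_y.
Hence y/x = ((5/2)·P_x/P_y)^(1/(2)), i.e. raised to the 0.5 power.
Substitute y = (y/x)·x into the budget: x* = M/(P_x + P_y·(y/x)).
Numerically y/x = 1.679151, so x* = 168/(3 + 2.66·1.679151) = 22.5004 and y* = 1.679151·22.5004 = 37.7815.
Expenditure on x: 3·22.5004 = 67.5011; share = 0.4018.

share on x = 0.4018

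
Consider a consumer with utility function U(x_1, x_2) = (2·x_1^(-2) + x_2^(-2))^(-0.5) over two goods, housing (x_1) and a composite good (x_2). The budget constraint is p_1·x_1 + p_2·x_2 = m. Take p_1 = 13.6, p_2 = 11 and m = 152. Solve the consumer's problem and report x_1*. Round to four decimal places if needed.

x_1* = 6.6172

MRS = MU_x_1/MU_x_2 = 2·(x_2/x_1)^(3). Set equal to p_1/p_2.
Solve for the ratio: x_2/x_1 = [(1/2)·p_1/p_2]^(1/3).
With the ratio pinned down, the budget gives x_1* = m/(p_1 + p_2·(x_2/x_1)) and x_2* = (x_2/x_1)·x_1*.
Numerically x_2/x_1 = 0.851868, so x_1* = 152/(13.6 + 11·0.851868) = 6.6172.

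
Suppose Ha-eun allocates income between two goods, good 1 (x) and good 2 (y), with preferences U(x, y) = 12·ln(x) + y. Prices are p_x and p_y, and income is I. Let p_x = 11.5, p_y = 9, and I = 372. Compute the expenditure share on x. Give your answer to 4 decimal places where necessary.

share on x = 0.2903

Set MRS = p_x/p_y: (12/x)/1 = p_x/p_y.
So x*(p_x,p_y) = 12·p_y/p_x, independent of income; and y* = (I − 12·p_y)/p_y.
At the given prices: x* = 12·9/11.5 = 9.3913, and y* = 29.3333.
Expenditure on x: 11.5·9.3913 = 108; share = 0.2903.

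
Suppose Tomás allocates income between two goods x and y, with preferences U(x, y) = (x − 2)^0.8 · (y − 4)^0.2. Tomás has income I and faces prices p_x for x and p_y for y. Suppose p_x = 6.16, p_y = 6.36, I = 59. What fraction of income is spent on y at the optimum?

Let x' = x−2, y' = y−4. MRS = 4·y'/x' = p_x/p_y.
After buying the subsistence bundle (2, 4), a share 0.8 of the remaining income goes to x: x* = 2 + 0.8·(I − 2p_x − 4p_y)/p_x.
Discretionary income = 59 − 2·6.16 − 4·6.36 = 21.24; x* = 2 + 0.8·21.24/6.16 = 4.7584; y* = 4 + 0.2·21.24/6.36 = 4.6679.
Expenditure on y: 6.36·4.6679 = 29.688; share = 0.5032.

share on y = 0.5032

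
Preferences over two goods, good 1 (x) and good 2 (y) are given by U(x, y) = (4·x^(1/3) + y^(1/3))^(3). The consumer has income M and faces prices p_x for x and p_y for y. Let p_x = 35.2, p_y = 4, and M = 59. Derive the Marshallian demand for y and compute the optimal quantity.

y* = 3.9899

MU_x ∝ 4·x^(-2/3), MU_y ∝ y^(-2/3), so MRS = 4·(y/x)^(2/3) = p_x/p_y.
Hence y/x = ((1/4)·p_x/p_y)^(1/(2/3)), i.e. raised to the 1.5 power.
Substitute y = (y/x)·x into the budget: x* = M/(p_x + p_y·(y/x)).
Numerically y/x = 3.263127, so x* = 59/(35.2 + 4·3.263127) = 1.2227 and y* = 3.263127·1.2227 = 3.9899.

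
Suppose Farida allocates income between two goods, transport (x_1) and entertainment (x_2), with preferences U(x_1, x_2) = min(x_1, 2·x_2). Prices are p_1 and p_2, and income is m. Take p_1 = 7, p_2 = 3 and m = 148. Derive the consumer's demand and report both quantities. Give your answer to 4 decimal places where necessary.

With perfect complements, no substitution: consume in ratio x_1:x_2 = 2:1.
Budget: p_1·x_1 + p_2·(1/2)·x_1 = m, so (2·p_1 + p_2)·x_1 = 2·m.
Demand: x_1*(p_1,p_2,m) = 2·m/(2·p_1 + p_2), x_2* = m/(2·p_1 + p_2).
Here 2·7 + 3 = 17, giving x_1* = 17.4118 and x_2* = 8.7059.

x_1* = 17.4118, x_2* = 8.7059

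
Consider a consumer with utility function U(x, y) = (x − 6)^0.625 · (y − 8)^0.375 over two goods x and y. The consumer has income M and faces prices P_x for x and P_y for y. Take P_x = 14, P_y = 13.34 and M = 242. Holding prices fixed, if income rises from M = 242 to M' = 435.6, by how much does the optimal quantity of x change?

This is Cobb-Douglas in (x−6, y−8): tangency gives 0.625·P_y·(y−8) = 0.375·P_x·(x−6).
Substituting into the budget: x* = 6 + 0.625·(M − 6·P_x − 8·P_y)/P_x, and y* = 8 + 0.375·(…)/P_y.
Discretionary income = 242 − 6·14 − 8·13.34 = 51.28; x* = 6 + 0.625·51.28/14 = 8.2893.
At M' = 435.6: x* = 16.9321. Change: 16.9321 − 8.2893 = 8.6429.

Δx* = 8.6429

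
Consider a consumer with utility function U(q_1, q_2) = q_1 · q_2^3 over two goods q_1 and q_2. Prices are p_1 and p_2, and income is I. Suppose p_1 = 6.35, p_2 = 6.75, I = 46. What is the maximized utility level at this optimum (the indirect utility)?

V = 241.8077

The MRS is (1/3)·q_2/q_1. Set MRS = p_1/p_2.
So p_2·q_2 = 3·p_1·q_1; combined with the budget, a share 0.25 of income goes to q_1.
Demand: q_1*(p_1,p_2,I) = 0.25·I/p_1 and q_2* = 0.75·I/p_2.
At p_1=6.35, p_2=6.75, I=46: q_1* = 0.25·46/6.35 = 1.811, q_2* = 5.1111.
Utility at the optimum: U(1.811, 5.1111) = 241.8077.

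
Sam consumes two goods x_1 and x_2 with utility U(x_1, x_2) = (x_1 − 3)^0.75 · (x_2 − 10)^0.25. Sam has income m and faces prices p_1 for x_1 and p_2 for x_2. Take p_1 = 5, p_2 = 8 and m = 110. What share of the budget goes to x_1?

This is Cobb-Douglas in (x_1−3, x_2−10): tangency gives 0.75·p_2·(x_2−10) = 0.25·p_1·(x_1−3).
Substituting into the budget: x_1* = 3 + 0.75·(m − 3·p_1 − 10·p_2)/p_1, and x_2* = 10 + 0.25·(…)/p_2.
Discretionary income = 110 − 3·5 − 10·8 = 15; x_1* = 3 + 0.75·15/5 = 5.25; x_2* = 10 + 0.25·15/8 = 10.4688.
Expenditure on x_1: 5·5.25 = 26.25; share = 0.2386.

share on x_1 = 0.2386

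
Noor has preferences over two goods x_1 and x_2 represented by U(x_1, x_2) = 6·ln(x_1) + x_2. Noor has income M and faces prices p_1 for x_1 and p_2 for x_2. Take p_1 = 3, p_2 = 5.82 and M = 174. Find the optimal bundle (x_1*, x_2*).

At the given prices: x_1* = 6·5.82/3 = 11.64, and x_2* = 23.8969.

x_1* = 11.64, x_2* = 23.8969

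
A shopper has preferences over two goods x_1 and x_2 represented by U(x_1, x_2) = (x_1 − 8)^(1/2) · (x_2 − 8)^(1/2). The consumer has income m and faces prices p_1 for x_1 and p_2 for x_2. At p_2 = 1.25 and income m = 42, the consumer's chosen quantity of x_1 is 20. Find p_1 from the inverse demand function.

p_1 = 1

This is Cobb-Douglas in (x_1−8, x_2−8): tangency gives 0.5·p_2·(x_2−8) = 0.5·p_1·(x_1−8).
Substituting into the budget: x_1* = 8 + 0.5·(m − 8·p_1 − 8·p_2)/p_1, and x_2* = 8 + 0.5·(…)/p_2.
Set x_1* = 20 in the demand function and solve for p_1: p_1 = 1.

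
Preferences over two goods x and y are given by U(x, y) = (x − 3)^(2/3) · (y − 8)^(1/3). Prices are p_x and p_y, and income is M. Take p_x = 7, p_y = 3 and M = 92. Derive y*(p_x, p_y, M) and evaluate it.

MRS = 2·(y−8)/(x−3). Tangency with p_x/p_y gives y−8 = (1/2)·(p_x/p_y)·(x−3).
After buying the subsistence bundle (3, 8), a share 2/3 of the remaining income goes to x: x* = 3 + 2/3·(M − 3p_x − 8p_y)/p_x.
Discretionary income = 92 − 3·7 − 8·3 = 47; y* = 8 + 1/3·47/3 = 13.2222.

y* = 13.2222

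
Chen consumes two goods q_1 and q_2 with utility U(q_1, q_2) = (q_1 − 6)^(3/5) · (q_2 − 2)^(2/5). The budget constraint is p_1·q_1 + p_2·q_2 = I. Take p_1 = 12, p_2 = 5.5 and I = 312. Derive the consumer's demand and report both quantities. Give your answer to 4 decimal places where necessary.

Let q_1' = q_1−6, q_2' = q_2−2. MRS = (3/2)·q_2'/q_1' = p_1/p_2.
Substituting into the budget: q_1* = 6 + 0.6·(I − 6·p_1 − 2·p_2)/p_1, and q_2* = 2 + 0.4·(…)/p_2.
Discretionary income = 312 − 6·12 − 2·5.5 = 229; q_1* = 6 + 0.6·229/12 = 17.45; q_2* = 2 + 0.4·229/5.5 = 18.6545.

q_1* = 17.45, q_2* = 18.6545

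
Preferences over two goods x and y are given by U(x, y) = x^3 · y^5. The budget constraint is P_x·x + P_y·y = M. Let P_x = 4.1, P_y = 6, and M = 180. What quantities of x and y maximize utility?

Tangency: MRS = (3/5)·y/x = P_x/P_y.
So 3·P_y·y = 5·P_x·x; combined with the budget, a share 0.375 of income goes to x.
Demand: x*(P_x,P_y,M) = 0.375·M/P_x and y* = 0.625·M/P_y.
At P_x=4.1, P_y=6, M=180: x* = 0.375·180/4.1 = 16.4634, y* = 18.75.

x* = 16.4634, y* = 18.75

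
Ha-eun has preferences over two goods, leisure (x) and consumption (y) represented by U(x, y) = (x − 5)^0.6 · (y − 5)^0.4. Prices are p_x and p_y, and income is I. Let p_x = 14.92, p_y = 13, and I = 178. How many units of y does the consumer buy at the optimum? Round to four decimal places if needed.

y* = 6.1815

Let x' = x−5, y' = y−5. MRS = (3/2)·y'/x' = p_x/p_y.
After buying the subsistence bundle (5, 5), a share 0.6 of the remaining income goes to x: x* = 5 + 0.6·(I − 5p_x − 5p_y)/p_x.
Discretionary income = 178 − 5·14.92 − 5·13 = 38.4; y* = 5 + 0.4·38.4/13 = 6.1815.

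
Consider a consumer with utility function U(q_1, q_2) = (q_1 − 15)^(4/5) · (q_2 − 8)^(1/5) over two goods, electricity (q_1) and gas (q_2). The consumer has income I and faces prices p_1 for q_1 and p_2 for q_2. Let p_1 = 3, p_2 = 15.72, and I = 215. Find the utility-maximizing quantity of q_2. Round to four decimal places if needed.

q_2* = 8.5628

MRS = 4·(q_2−8)/(q_1−15). Tangency with p_1/p_2 gives q_2−8 = (1/4)·(p_1/p_2)·(q_1−15).
After buying the subsistence bundle (15, 8), a share 0.8 of the remaining income goes to q_1: q_1* = 15 + 0.8·(I − 15p_1 − 8p_2)/p_1.
Discretionary income = 215 − 15·3 − 8·15.72 = 44.24; q_2* = 8 + 0.2·44.24/15.72 = 8.5628.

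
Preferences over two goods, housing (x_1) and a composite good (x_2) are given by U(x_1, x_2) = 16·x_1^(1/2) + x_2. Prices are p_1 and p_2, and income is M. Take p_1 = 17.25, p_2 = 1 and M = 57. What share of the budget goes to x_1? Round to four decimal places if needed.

share on x_1 = 0.0651

Plugging in: x_1* = (8·1/17.25)² = 0.2151, x_2* = 53.2899.
Expenditure on x_1: 17.25·0.2151 = 3.7101; share = 0.0651.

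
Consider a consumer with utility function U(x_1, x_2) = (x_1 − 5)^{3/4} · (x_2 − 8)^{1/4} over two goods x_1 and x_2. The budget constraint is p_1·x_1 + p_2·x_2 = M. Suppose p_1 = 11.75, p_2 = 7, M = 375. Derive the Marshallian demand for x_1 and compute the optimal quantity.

Discretionary income = 375 − 5·11.75 − 8·7 = 260.25; x_1* = 5 + 0.75·260.25/11.75 = 21.6117.

x_1* = 21.6117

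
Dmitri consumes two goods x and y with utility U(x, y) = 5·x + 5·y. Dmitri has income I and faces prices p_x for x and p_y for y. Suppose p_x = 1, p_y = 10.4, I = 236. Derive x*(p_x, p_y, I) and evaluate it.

x* = 236

Linear utility — the consumer picks whichever good has higher MU/price: 5/1 = 5 vs 5/10.4 = 0.4808.
x gives more utility per dollar, so spend all income on x: x* = I/p_x, y* = 0.
Numerically: x* = 236, y* = 0.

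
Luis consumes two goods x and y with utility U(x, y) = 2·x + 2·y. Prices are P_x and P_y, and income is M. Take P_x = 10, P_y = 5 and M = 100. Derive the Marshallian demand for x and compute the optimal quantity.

x* = 0

Linear utility — the consumer picks whichever good has higher MU/price: 2/10 = 0.2 vs 2/5 = 0.4.
y gives more utility per dollar, so spend all income on y: y* = M/P_y, x* = 0.
Numerically: x* = 0, y* = 20.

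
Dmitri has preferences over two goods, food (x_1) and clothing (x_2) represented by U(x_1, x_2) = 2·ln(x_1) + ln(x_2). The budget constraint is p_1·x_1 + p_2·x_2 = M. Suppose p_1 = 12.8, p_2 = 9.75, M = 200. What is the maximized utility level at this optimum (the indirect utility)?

V = 6.6093

MU_x_1/MU_x_2 = (2·x_2)/(x_1); tangency sets this equal to p_1/p_2.
So 2·p_2·x_2 = p_1·x_1; combined with the budget, a share 2/3 of income goes to x_1.
Demand: x_1*(p_1,p_2,M) = 2/3·M/p_1 and x_2* = 1/3·M/p_2.
At p_1=12.8, p_2=9.75, M=200: x_1* = 2/3·200/12.8 = 10.4167, x_2* = 6.8376.
Utility at the optimum: U(10.4167, 6.8376) = 6.6093.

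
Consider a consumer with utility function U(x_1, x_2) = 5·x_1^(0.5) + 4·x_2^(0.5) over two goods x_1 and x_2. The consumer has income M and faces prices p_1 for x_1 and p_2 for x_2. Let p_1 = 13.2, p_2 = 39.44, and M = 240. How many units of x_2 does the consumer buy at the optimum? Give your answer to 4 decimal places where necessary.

x_2* = 1.0735

MU_x_1 ∝ 5·x_1^(-0.5), MU_x_2 ∝ 4·x_2^(-0.5), so MRS = (5/4)·(x_2/x_1)^(0.5) = p_1/p_2.
Hence x_2/x_1 = ((4/5)·p_1/p_2)^(1/(0.5)), i.e. raised to the 2 power.
Substitute x_2 = (x_2/x_1)·x_1 into the budget: x_1* = M/(p_1 + p_2·(x_2/x_1)).
Numerically x_2/x_1 = 0.071689, so x_1* = 240/(13.2 + 39.44·0.071689) = 14.9743 and x_2* = 0.071689·14.9743 = 1.0735.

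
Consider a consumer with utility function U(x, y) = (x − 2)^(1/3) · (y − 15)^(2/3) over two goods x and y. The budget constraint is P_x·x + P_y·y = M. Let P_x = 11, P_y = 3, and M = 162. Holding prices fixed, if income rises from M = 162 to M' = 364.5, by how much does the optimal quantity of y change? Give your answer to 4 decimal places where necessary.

Let x' = x−2, y' = y−15. MRS = (1/2)·y'/x' = P_x/P_y.
Substituting into the budget: x* = 2 + 1/3·(M − 2·P_x − 15·P_y)/P_x, and y* = 15 + 2/3·(…)/P_y.
Discretionary income = 162 − 2·11 − 15·3 = 95; y* = 15 + 2/3·95/3 = 36.1111.
At M' = 364.5: y* = 81.1111. Change: 81.1111 − 36.1111 = 45.

Δy* = 45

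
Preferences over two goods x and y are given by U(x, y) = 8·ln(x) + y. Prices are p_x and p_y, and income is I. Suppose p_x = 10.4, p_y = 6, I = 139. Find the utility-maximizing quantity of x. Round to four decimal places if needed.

x* = 4.6154

MU_x = 8/x, MU_y = 1. Tangency: 8/x = p_x/p_y.
So x*(p_x,p_y) = 8·p_y/p_x, independent of income; and y* = (I − 8·p_y)/p_y.
At the given prices: x* = 8·6/10.4 = 4.6154.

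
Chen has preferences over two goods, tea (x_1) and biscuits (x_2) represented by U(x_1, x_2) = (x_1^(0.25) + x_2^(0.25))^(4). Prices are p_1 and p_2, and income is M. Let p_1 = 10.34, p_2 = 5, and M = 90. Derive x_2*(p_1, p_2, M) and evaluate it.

x_2* = 10.0846

MRS = MU_x_1/MU_x_2 = (x_2/x_1)^(0.75). Set equal to p_1/p_2.
Solve for the ratio: x_2/x_1 = [p_1/p_2]^(4/3).
With the ratio pinned down, the budget gives x_1* = M/(p_1 + p_2·(x_2/x_1)) and x_2* = (x_2/x_1)·x_1*.
Numerically x_2/x_1 = 2.634717, so x_1* = 90/(10.34 + 5·2.634717) = 3.8276 and x_2* = 2.634717·3.8276 = 10.0846.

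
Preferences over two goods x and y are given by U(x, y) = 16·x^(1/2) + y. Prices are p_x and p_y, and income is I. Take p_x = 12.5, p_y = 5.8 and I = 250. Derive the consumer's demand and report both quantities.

Utility is quasi-linear in y; the FOC for x is 8/√x = p_x/p_y.
Thus x* = (8·p_y/p_x)² — independent of I — with the rest of income spent on y.
Plugging in: x* = (8·5.8/12.5)² = 13.7789, y* = 13.4074.

x* = 13.7789, y* = 13.4074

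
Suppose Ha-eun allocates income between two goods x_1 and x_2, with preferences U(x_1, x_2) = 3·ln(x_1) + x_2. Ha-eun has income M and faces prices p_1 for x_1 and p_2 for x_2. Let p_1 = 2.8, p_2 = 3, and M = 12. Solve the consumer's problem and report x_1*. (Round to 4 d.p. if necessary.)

x_1* = 3.2143

MU_x_1 = 3/x_1, MU_x_2 = 1. Tangency: 3/x_1 = p_1/p_2.
So x_1*(p_1,p_2) = 3·p_2/p_1, independent of income; and x_2* = (M − 3·p_2)/p_2.
At the given prices: x_1* = 3·3/2.8 = 3.2143.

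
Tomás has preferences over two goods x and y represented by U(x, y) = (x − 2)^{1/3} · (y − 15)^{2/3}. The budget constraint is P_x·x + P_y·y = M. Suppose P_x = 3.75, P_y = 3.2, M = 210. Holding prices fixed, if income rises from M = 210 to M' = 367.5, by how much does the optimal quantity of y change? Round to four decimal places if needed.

Substituting into the budget: x* = 2 + 1/3·(M − 2·P_x − 15·P_y)/P_x, and y* = 15 + 2/3·(…)/P_y.
Discretionary income = 210 − 2·3.75 − 15·3.2 = 154.5; y* = 15 + 2/3·154.5/3.2 = 47.1875.
At M' = 367.5: y* = 80. Change: 80 − 47.1875 = 32.8125.

Δy* = 32.8125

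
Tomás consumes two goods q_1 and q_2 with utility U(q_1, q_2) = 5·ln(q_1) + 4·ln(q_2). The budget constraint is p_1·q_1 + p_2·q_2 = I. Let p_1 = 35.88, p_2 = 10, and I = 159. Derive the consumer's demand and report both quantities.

MU_q_1/MU_q_2 = (5·q_2)/(4·q_1); tangency sets this equal to p_1/p_2.
So 5·p_2·q_2 = 4·p_1·q_1; combined with the budget, a share 5/9 of income goes to q_1.
Demand: q_1*(p_1,p_2,I) = 5/9·I/p_1 and q_2* = 4/9·I/p_2.
At p_1=35.88, p_2=10, I=159: q_1* = 5/9·159/35.88 = 2.4619, q_2* = 7.0667.

q_1* = 2.4619, q_2* = 7.0667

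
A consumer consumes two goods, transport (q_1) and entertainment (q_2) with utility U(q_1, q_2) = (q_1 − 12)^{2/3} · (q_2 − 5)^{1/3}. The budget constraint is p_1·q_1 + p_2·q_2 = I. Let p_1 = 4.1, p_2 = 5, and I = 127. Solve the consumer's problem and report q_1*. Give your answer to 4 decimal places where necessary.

This is Cobb-Douglas in (q_1−12, q_2−5): tangency gives 2/3·p_2·(q_2−5) = 1/3·p_1·(q_1−12).
After buying the subsistence bundle (12, 5), a share 2/3 of the remaining income goes to q_1: q_1* = 12 + 2/3·(I − 12p_1 − 5p_2)/p_1.
Discretionary income = 127 − 12·4.1 − 5·5 = 52.8; q_1* = 12 + 2/3·52.8/4.1 = 20.5854.

q_1* = 20.5854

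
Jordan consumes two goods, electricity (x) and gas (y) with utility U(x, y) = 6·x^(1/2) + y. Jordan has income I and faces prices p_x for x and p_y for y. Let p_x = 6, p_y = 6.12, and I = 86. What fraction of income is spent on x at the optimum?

Utility is quasi-linear in y; the FOC for x is 3/√x = p_x/p_y.
Solve: √x = 3·p_y/p_x, so x*(p_x,p_y) = (3·p_y/p_x)², and y* = (I − p_x·x*)/p_y.
Plugging in: x* = (3·6.12/6)² = 9.3636, y* = 4.8723.
Expenditure on x: 6·9.3636 = 56.1816; share = 0.6533.

share on x = 0.6533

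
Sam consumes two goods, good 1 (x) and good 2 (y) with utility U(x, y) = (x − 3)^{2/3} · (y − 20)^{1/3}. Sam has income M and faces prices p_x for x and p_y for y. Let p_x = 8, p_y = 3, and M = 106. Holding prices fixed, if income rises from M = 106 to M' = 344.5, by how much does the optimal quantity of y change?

Δy* = 26.5

After buying the subsistence bundle (3, 20), a share 2/3 of the remaining income goes to x: x* = 3 + 2/3·(M − 3p_x − 20p_y)/p_x.
Discretionary income = 106 − 3·8 − 20·3 = 22; y* = 20 + 1/3·22/3 = 22.4444.
At M' = 344.5: y* = 48.9444. Change: 48.9444 − 22.4444 = 26.5.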